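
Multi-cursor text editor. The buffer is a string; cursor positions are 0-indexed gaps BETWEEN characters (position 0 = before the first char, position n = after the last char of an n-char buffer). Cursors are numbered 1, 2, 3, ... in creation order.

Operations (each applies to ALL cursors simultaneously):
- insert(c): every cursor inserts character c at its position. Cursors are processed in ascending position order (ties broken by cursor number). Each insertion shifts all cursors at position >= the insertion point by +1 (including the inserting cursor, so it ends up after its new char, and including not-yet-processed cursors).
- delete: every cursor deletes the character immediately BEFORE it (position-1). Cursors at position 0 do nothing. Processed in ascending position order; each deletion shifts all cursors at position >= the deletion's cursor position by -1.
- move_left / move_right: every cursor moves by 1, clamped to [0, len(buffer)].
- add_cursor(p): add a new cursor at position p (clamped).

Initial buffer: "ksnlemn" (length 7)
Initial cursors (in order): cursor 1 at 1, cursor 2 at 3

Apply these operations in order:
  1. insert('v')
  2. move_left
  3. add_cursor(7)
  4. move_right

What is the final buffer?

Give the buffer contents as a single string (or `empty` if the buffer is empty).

Answer: kvsnvlemn

Derivation:
After op 1 (insert('v')): buffer="kvsnvlemn" (len 9), cursors c1@2 c2@5, authorship .1..2....
After op 2 (move_left): buffer="kvsnvlemn" (len 9), cursors c1@1 c2@4, authorship .1..2....
After op 3 (add_cursor(7)): buffer="kvsnvlemn" (len 9), cursors c1@1 c2@4 c3@7, authorship .1..2....
After op 4 (move_right): buffer="kvsnvlemn" (len 9), cursors c1@2 c2@5 c3@8, authorship .1..2....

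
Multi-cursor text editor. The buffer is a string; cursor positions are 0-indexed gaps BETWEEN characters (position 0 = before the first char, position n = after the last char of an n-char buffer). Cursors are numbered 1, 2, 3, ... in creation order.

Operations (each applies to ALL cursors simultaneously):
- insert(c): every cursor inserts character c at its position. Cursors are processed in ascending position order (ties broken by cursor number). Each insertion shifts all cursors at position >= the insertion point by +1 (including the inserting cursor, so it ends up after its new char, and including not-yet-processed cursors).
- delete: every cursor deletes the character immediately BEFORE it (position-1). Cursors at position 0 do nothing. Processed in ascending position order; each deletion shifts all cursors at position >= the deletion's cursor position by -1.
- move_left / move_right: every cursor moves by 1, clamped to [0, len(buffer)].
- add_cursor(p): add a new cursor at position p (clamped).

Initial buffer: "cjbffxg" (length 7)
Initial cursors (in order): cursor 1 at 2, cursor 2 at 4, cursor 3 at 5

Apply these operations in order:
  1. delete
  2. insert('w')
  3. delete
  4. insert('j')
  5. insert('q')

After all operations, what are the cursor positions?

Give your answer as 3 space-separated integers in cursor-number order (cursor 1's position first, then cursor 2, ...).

Answer: 3 8 8

Derivation:
After op 1 (delete): buffer="cbxg" (len 4), cursors c1@1 c2@2 c3@2, authorship ....
After op 2 (insert('w')): buffer="cwbwwxg" (len 7), cursors c1@2 c2@5 c3@5, authorship .1.23..
After op 3 (delete): buffer="cbxg" (len 4), cursors c1@1 c2@2 c3@2, authorship ....
After op 4 (insert('j')): buffer="cjbjjxg" (len 7), cursors c1@2 c2@5 c3@5, authorship .1.23..
After op 5 (insert('q')): buffer="cjqbjjqqxg" (len 10), cursors c1@3 c2@8 c3@8, authorship .11.2323..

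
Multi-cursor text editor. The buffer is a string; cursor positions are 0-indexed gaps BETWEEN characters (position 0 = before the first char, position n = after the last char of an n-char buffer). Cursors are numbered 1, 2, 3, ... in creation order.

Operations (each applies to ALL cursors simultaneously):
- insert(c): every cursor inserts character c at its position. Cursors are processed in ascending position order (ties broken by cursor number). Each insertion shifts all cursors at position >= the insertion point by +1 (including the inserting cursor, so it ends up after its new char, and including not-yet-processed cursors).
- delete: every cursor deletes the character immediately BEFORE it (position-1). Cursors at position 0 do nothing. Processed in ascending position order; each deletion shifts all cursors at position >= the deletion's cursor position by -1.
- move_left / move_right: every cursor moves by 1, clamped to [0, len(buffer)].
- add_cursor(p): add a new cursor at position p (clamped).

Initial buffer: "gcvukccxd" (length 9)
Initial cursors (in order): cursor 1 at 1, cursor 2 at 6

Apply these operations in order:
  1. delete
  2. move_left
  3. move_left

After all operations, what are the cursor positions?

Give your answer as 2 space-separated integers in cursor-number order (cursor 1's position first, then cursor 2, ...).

After op 1 (delete): buffer="cvukcxd" (len 7), cursors c1@0 c2@4, authorship .......
After op 2 (move_left): buffer="cvukcxd" (len 7), cursors c1@0 c2@3, authorship .......
After op 3 (move_left): buffer="cvukcxd" (len 7), cursors c1@0 c2@2, authorship .......

Answer: 0 2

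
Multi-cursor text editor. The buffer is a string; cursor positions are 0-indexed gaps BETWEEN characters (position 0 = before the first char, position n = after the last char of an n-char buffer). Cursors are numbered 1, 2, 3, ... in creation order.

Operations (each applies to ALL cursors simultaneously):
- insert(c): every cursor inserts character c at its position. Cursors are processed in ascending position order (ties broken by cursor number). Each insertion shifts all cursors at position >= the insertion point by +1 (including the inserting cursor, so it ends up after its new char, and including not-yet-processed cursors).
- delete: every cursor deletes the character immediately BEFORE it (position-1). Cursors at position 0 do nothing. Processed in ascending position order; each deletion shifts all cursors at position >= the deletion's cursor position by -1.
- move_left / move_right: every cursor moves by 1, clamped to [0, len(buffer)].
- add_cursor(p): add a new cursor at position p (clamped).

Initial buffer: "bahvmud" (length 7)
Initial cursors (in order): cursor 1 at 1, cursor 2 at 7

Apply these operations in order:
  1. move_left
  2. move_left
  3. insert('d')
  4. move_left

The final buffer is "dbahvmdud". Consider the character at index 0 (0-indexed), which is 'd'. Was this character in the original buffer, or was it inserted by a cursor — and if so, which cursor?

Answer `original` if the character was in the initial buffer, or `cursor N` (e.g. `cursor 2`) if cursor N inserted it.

After op 1 (move_left): buffer="bahvmud" (len 7), cursors c1@0 c2@6, authorship .......
After op 2 (move_left): buffer="bahvmud" (len 7), cursors c1@0 c2@5, authorship .......
After op 3 (insert('d')): buffer="dbahvmdud" (len 9), cursors c1@1 c2@7, authorship 1.....2..
After op 4 (move_left): buffer="dbahvmdud" (len 9), cursors c1@0 c2@6, authorship 1.....2..
Authorship (.=original, N=cursor N): 1 . . . . . 2 . .
Index 0: author = 1

Answer: cursor 1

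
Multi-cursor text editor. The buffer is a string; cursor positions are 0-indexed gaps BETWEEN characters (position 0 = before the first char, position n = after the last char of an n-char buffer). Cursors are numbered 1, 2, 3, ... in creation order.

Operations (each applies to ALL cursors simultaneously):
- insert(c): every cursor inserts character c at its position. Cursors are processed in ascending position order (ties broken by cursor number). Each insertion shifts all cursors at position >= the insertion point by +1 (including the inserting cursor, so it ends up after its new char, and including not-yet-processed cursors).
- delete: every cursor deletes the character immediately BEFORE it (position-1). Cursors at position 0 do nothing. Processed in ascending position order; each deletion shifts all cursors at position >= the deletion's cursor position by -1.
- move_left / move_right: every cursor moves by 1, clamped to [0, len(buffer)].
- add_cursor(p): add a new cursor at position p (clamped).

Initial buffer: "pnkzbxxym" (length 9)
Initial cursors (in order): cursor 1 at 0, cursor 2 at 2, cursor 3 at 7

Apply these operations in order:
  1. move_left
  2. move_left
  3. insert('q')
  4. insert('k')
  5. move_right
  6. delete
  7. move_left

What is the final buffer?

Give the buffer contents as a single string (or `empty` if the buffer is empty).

Answer: qqknkzbqkxym

Derivation:
After op 1 (move_left): buffer="pnkzbxxym" (len 9), cursors c1@0 c2@1 c3@6, authorship .........
After op 2 (move_left): buffer="pnkzbxxym" (len 9), cursors c1@0 c2@0 c3@5, authorship .........
After op 3 (insert('q')): buffer="qqpnkzbqxxym" (len 12), cursors c1@2 c2@2 c3@8, authorship 12.....3....
After op 4 (insert('k')): buffer="qqkkpnkzbqkxxym" (len 15), cursors c1@4 c2@4 c3@11, authorship 1212.....33....
After op 5 (move_right): buffer="qqkkpnkzbqkxxym" (len 15), cursors c1@5 c2@5 c3@12, authorship 1212.....33....
After op 6 (delete): buffer="qqknkzbqkxym" (len 12), cursors c1@3 c2@3 c3@9, authorship 121....33...
After op 7 (move_left): buffer="qqknkzbqkxym" (len 12), cursors c1@2 c2@2 c3@8, authorship 121....33...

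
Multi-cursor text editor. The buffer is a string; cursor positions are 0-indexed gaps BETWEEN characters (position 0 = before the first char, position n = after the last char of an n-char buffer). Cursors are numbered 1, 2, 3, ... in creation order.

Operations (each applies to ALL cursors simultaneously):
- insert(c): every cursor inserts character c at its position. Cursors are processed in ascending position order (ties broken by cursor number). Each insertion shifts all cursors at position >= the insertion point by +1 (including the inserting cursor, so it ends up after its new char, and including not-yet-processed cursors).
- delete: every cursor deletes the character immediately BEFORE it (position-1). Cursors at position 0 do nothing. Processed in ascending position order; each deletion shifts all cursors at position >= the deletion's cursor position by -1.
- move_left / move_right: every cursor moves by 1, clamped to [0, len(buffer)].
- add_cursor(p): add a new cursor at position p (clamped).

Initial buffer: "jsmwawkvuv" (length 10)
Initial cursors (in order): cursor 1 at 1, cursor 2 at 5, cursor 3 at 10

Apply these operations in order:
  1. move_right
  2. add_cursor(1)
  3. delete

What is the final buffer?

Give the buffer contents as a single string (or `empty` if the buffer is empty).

Answer: mwakvu

Derivation:
After op 1 (move_right): buffer="jsmwawkvuv" (len 10), cursors c1@2 c2@6 c3@10, authorship ..........
After op 2 (add_cursor(1)): buffer="jsmwawkvuv" (len 10), cursors c4@1 c1@2 c2@6 c3@10, authorship ..........
After op 3 (delete): buffer="mwakvu" (len 6), cursors c1@0 c4@0 c2@3 c3@6, authorship ......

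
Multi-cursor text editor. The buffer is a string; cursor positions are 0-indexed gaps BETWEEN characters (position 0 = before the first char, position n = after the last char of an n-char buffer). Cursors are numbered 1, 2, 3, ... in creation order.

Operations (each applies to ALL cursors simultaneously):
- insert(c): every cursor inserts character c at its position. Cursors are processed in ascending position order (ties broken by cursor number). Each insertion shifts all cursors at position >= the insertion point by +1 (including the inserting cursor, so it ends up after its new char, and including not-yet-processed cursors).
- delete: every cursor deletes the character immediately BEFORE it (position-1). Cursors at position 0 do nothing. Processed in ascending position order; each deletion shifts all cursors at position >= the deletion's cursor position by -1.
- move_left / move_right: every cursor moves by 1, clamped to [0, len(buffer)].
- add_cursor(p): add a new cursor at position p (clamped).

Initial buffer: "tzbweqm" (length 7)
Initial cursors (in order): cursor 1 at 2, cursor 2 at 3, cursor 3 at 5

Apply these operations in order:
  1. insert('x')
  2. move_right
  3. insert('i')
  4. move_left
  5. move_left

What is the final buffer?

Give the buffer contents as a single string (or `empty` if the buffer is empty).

After op 1 (insert('x')): buffer="tzxbxwexqm" (len 10), cursors c1@3 c2@5 c3@8, authorship ..1.2..3..
After op 2 (move_right): buffer="tzxbxwexqm" (len 10), cursors c1@4 c2@6 c3@9, authorship ..1.2..3..
After op 3 (insert('i')): buffer="tzxbixwiexqim" (len 13), cursors c1@5 c2@8 c3@12, authorship ..1.12.2.3.3.
After op 4 (move_left): buffer="tzxbixwiexqim" (len 13), cursors c1@4 c2@7 c3@11, authorship ..1.12.2.3.3.
After op 5 (move_left): buffer="tzxbixwiexqim" (len 13), cursors c1@3 c2@6 c3@10, authorship ..1.12.2.3.3.

Answer: tzxbixwiexqim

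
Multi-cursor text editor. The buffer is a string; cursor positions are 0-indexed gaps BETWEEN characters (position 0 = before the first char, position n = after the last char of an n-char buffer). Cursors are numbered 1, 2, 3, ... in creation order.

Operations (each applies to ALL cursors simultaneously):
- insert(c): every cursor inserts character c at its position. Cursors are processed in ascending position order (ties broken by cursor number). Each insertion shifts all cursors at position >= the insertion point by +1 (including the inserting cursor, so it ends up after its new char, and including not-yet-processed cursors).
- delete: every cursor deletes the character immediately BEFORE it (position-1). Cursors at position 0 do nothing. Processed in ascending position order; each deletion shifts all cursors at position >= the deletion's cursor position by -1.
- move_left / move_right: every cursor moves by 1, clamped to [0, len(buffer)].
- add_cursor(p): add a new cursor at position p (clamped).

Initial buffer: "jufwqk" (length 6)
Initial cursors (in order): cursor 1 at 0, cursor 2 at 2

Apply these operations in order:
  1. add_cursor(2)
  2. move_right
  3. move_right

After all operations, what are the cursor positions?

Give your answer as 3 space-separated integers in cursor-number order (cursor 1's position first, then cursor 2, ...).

After op 1 (add_cursor(2)): buffer="jufwqk" (len 6), cursors c1@0 c2@2 c3@2, authorship ......
After op 2 (move_right): buffer="jufwqk" (len 6), cursors c1@1 c2@3 c3@3, authorship ......
After op 3 (move_right): buffer="jufwqk" (len 6), cursors c1@2 c2@4 c3@4, authorship ......

Answer: 2 4 4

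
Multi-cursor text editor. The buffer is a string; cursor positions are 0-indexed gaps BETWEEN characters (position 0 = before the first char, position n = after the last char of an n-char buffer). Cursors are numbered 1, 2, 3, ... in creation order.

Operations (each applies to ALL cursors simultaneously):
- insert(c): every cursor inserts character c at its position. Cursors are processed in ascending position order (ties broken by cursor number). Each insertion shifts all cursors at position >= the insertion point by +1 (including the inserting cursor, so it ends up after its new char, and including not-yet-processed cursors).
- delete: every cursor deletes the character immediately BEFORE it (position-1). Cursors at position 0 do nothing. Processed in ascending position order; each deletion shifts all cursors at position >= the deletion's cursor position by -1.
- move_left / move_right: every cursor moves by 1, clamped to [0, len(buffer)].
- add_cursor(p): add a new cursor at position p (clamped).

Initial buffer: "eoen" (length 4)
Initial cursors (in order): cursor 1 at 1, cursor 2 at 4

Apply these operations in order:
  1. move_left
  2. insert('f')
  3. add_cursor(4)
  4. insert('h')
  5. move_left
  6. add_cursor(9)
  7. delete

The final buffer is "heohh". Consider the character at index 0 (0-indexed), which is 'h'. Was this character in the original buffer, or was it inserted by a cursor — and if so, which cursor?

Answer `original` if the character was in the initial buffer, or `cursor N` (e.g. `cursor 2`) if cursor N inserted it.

Answer: cursor 1

Derivation:
After op 1 (move_left): buffer="eoen" (len 4), cursors c1@0 c2@3, authorship ....
After op 2 (insert('f')): buffer="feoefn" (len 6), cursors c1@1 c2@5, authorship 1...2.
After op 3 (add_cursor(4)): buffer="feoefn" (len 6), cursors c1@1 c3@4 c2@5, authorship 1...2.
After op 4 (insert('h')): buffer="fheoehfhn" (len 9), cursors c1@2 c3@6 c2@8, authorship 11...322.
After op 5 (move_left): buffer="fheoehfhn" (len 9), cursors c1@1 c3@5 c2@7, authorship 11...322.
After op 6 (add_cursor(9)): buffer="fheoehfhn" (len 9), cursors c1@1 c3@5 c2@7 c4@9, authorship 11...322.
After op 7 (delete): buffer="heohh" (len 5), cursors c1@0 c3@3 c2@4 c4@5, authorship 1..32
Authorship (.=original, N=cursor N): 1 . . 3 2
Index 0: author = 1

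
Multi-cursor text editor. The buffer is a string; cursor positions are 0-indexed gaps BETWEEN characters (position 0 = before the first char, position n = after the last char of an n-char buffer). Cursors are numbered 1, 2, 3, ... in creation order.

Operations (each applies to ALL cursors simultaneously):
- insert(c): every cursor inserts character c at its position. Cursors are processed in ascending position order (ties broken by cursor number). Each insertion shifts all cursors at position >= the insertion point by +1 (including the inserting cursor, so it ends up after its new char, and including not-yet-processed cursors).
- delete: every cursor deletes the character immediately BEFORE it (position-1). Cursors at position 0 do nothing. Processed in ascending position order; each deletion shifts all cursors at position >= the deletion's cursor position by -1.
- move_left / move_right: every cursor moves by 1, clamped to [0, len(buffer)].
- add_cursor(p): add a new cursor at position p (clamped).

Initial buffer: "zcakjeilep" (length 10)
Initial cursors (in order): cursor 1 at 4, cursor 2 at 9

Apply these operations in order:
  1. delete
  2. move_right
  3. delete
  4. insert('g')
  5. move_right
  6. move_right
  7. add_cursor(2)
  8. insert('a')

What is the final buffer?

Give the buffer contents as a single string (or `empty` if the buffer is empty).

Answer: zcaageialga

Derivation:
After op 1 (delete): buffer="zcajeilp" (len 8), cursors c1@3 c2@7, authorship ........
After op 2 (move_right): buffer="zcajeilp" (len 8), cursors c1@4 c2@8, authorship ........
After op 3 (delete): buffer="zcaeil" (len 6), cursors c1@3 c2@6, authorship ......
After op 4 (insert('g')): buffer="zcageilg" (len 8), cursors c1@4 c2@8, authorship ...1...2
After op 5 (move_right): buffer="zcageilg" (len 8), cursors c1@5 c2@8, authorship ...1...2
After op 6 (move_right): buffer="zcageilg" (len 8), cursors c1@6 c2@8, authorship ...1...2
After op 7 (add_cursor(2)): buffer="zcageilg" (len 8), cursors c3@2 c1@6 c2@8, authorship ...1...2
After op 8 (insert('a')): buffer="zcaageialga" (len 11), cursors c3@3 c1@8 c2@11, authorship ..3.1..1.22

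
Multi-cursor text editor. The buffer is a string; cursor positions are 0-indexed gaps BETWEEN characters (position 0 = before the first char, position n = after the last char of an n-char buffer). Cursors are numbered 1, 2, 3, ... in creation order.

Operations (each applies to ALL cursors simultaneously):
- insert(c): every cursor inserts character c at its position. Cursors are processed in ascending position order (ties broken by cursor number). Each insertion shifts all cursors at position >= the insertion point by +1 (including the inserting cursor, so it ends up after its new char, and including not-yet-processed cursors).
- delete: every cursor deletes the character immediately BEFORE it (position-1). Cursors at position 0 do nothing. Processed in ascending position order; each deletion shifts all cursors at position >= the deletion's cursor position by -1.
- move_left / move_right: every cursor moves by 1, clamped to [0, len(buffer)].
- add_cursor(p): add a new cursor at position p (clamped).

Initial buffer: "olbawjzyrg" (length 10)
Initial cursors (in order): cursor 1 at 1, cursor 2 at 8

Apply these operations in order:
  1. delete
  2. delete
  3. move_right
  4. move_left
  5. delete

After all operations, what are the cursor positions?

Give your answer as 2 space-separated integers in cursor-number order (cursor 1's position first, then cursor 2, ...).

After op 1 (delete): buffer="lbawjzrg" (len 8), cursors c1@0 c2@6, authorship ........
After op 2 (delete): buffer="lbawjrg" (len 7), cursors c1@0 c2@5, authorship .......
After op 3 (move_right): buffer="lbawjrg" (len 7), cursors c1@1 c2@6, authorship .......
After op 4 (move_left): buffer="lbawjrg" (len 7), cursors c1@0 c2@5, authorship .......
After op 5 (delete): buffer="lbawrg" (len 6), cursors c1@0 c2@4, authorship ......

Answer: 0 4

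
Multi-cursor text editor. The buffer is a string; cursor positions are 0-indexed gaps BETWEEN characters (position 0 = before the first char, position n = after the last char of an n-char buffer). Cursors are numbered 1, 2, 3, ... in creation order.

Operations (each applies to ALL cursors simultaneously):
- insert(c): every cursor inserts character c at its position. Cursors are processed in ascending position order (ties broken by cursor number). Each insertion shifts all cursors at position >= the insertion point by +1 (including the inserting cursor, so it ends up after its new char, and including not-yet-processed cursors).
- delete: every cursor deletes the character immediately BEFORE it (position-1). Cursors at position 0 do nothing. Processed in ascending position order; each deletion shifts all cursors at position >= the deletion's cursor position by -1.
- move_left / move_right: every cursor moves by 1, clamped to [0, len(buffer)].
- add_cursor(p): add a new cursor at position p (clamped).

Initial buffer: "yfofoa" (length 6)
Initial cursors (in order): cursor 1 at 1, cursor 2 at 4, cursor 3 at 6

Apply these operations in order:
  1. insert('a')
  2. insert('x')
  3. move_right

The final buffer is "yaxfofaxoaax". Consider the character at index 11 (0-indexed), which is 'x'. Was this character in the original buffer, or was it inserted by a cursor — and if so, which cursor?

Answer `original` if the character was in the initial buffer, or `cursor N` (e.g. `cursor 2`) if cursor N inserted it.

Answer: cursor 3

Derivation:
After op 1 (insert('a')): buffer="yafofaoaa" (len 9), cursors c1@2 c2@6 c3@9, authorship .1...2..3
After op 2 (insert('x')): buffer="yaxfofaxoaax" (len 12), cursors c1@3 c2@8 c3@12, authorship .11...22..33
After op 3 (move_right): buffer="yaxfofaxoaax" (len 12), cursors c1@4 c2@9 c3@12, authorship .11...22..33
Authorship (.=original, N=cursor N): . 1 1 . . . 2 2 . . 3 3
Index 11: author = 3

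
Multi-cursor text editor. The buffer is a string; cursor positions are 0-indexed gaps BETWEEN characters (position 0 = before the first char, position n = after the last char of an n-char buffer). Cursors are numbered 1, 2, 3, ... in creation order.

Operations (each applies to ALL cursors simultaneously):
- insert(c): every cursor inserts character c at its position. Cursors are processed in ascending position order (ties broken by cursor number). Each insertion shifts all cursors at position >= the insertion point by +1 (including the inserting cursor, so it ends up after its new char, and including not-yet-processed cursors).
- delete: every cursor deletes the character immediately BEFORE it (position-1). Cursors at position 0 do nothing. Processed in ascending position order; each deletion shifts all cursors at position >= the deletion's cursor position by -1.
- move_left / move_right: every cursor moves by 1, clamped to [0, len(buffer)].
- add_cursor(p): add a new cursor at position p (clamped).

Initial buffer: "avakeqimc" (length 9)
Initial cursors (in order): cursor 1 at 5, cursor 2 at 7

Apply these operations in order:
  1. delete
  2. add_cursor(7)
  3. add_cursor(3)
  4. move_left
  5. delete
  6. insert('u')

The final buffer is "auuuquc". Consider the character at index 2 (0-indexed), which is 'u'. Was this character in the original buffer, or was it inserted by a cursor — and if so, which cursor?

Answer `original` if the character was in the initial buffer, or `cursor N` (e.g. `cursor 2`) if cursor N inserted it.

After op 1 (delete): buffer="avakqmc" (len 7), cursors c1@4 c2@5, authorship .......
After op 2 (add_cursor(7)): buffer="avakqmc" (len 7), cursors c1@4 c2@5 c3@7, authorship .......
After op 3 (add_cursor(3)): buffer="avakqmc" (len 7), cursors c4@3 c1@4 c2@5 c3@7, authorship .......
After op 4 (move_left): buffer="avakqmc" (len 7), cursors c4@2 c1@3 c2@4 c3@6, authorship .......
After op 5 (delete): buffer="aqc" (len 3), cursors c1@1 c2@1 c4@1 c3@2, authorship ...
After op 6 (insert('u')): buffer="auuuquc" (len 7), cursors c1@4 c2@4 c4@4 c3@6, authorship .124.3.
Authorship (.=original, N=cursor N): . 1 2 4 . 3 .
Index 2: author = 2

Answer: cursor 2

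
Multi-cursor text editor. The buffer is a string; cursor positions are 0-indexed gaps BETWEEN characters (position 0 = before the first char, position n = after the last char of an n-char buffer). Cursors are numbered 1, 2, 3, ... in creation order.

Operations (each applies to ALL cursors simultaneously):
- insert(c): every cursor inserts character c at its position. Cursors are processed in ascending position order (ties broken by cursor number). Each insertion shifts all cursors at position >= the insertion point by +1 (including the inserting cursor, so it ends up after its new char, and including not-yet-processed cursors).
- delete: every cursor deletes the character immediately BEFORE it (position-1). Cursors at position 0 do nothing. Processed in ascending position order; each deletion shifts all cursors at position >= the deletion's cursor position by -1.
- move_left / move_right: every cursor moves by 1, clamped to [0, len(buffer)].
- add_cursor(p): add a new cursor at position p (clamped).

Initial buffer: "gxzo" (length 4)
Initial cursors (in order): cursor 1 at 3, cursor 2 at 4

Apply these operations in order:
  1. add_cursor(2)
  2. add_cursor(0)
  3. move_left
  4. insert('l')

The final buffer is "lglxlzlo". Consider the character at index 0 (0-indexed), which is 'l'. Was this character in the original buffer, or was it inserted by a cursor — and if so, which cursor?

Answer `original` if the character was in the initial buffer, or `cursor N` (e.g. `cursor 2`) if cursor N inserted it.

Answer: cursor 4

Derivation:
After op 1 (add_cursor(2)): buffer="gxzo" (len 4), cursors c3@2 c1@3 c2@4, authorship ....
After op 2 (add_cursor(0)): buffer="gxzo" (len 4), cursors c4@0 c3@2 c1@3 c2@4, authorship ....
After op 3 (move_left): buffer="gxzo" (len 4), cursors c4@0 c3@1 c1@2 c2@3, authorship ....
After op 4 (insert('l')): buffer="lglxlzlo" (len 8), cursors c4@1 c3@3 c1@5 c2@7, authorship 4.3.1.2.
Authorship (.=original, N=cursor N): 4 . 3 . 1 . 2 .
Index 0: author = 4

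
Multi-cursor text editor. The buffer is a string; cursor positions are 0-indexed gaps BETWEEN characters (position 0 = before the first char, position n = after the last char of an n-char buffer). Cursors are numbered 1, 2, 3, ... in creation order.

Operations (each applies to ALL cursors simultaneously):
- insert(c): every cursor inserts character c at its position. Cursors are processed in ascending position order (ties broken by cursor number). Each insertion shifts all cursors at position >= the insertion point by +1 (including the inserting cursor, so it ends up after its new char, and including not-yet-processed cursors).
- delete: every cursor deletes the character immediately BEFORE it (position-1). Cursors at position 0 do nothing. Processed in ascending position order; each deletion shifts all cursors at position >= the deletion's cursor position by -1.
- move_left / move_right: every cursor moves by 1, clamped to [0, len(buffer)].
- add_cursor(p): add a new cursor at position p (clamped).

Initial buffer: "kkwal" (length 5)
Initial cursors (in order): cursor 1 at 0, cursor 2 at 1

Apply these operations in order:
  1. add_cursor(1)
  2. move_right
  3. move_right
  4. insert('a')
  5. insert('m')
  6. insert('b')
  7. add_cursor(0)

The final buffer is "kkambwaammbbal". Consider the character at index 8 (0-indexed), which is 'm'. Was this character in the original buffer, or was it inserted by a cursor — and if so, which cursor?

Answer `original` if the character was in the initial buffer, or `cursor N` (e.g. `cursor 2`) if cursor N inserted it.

After op 1 (add_cursor(1)): buffer="kkwal" (len 5), cursors c1@0 c2@1 c3@1, authorship .....
After op 2 (move_right): buffer="kkwal" (len 5), cursors c1@1 c2@2 c3@2, authorship .....
After op 3 (move_right): buffer="kkwal" (len 5), cursors c1@2 c2@3 c3@3, authorship .....
After op 4 (insert('a')): buffer="kkawaaal" (len 8), cursors c1@3 c2@6 c3@6, authorship ..1.23..
After op 5 (insert('m')): buffer="kkamwaammal" (len 11), cursors c1@4 c2@9 c3@9, authorship ..11.2323..
After op 6 (insert('b')): buffer="kkambwaammbbal" (len 14), cursors c1@5 c2@12 c3@12, authorship ..111.232323..
After op 7 (add_cursor(0)): buffer="kkambwaammbbal" (len 14), cursors c4@0 c1@5 c2@12 c3@12, authorship ..111.232323..
Authorship (.=original, N=cursor N): . . 1 1 1 . 2 3 2 3 2 3 . .
Index 8: author = 2

Answer: cursor 2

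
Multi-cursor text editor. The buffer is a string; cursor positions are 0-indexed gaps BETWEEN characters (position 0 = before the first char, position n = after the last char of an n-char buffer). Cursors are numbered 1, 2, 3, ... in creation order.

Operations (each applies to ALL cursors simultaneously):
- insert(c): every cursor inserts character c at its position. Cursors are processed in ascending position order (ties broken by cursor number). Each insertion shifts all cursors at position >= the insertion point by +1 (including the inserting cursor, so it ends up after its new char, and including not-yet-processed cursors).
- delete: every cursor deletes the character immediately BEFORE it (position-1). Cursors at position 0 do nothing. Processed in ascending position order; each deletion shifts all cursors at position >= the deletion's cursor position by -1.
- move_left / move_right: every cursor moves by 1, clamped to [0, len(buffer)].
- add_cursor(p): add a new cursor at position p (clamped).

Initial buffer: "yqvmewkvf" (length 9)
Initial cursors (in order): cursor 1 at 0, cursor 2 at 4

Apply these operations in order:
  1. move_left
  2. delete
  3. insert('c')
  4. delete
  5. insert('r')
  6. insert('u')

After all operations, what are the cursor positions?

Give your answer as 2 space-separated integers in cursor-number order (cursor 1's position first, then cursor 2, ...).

Answer: 2 6

Derivation:
After op 1 (move_left): buffer="yqvmewkvf" (len 9), cursors c1@0 c2@3, authorship .........
After op 2 (delete): buffer="yqmewkvf" (len 8), cursors c1@0 c2@2, authorship ........
After op 3 (insert('c')): buffer="cyqcmewkvf" (len 10), cursors c1@1 c2@4, authorship 1..2......
After op 4 (delete): buffer="yqmewkvf" (len 8), cursors c1@0 c2@2, authorship ........
After op 5 (insert('r')): buffer="ryqrmewkvf" (len 10), cursors c1@1 c2@4, authorship 1..2......
After op 6 (insert('u')): buffer="ruyqrumewkvf" (len 12), cursors c1@2 c2@6, authorship 11..22......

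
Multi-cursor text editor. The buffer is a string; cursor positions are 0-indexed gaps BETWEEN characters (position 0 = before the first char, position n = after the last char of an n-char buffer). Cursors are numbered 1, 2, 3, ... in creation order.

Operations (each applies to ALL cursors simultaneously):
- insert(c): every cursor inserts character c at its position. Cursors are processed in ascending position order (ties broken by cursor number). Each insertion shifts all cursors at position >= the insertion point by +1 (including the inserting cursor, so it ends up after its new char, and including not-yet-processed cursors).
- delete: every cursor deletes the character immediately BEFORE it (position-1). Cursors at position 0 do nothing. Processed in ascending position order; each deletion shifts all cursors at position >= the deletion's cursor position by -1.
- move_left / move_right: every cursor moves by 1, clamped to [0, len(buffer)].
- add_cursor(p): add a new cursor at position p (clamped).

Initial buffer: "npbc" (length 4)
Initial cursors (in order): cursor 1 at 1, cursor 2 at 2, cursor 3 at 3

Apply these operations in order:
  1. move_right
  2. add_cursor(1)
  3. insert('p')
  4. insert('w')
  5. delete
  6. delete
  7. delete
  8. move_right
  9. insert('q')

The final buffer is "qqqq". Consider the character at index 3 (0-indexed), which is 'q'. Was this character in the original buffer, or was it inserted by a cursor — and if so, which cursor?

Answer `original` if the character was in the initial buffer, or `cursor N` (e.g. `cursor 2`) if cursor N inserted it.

Answer: cursor 4

Derivation:
After op 1 (move_right): buffer="npbc" (len 4), cursors c1@2 c2@3 c3@4, authorship ....
After op 2 (add_cursor(1)): buffer="npbc" (len 4), cursors c4@1 c1@2 c2@3 c3@4, authorship ....
After op 3 (insert('p')): buffer="npppbpcp" (len 8), cursors c4@2 c1@4 c2@6 c3@8, authorship .4.1.2.3
After op 4 (insert('w')): buffer="npwppwbpwcpw" (len 12), cursors c4@3 c1@6 c2@9 c3@12, authorship .44.11.22.33
After op 5 (delete): buffer="npppbpcp" (len 8), cursors c4@2 c1@4 c2@6 c3@8, authorship .4.1.2.3
After op 6 (delete): buffer="npbc" (len 4), cursors c4@1 c1@2 c2@3 c3@4, authorship ....
After op 7 (delete): buffer="" (len 0), cursors c1@0 c2@0 c3@0 c4@0, authorship 
After op 8 (move_right): buffer="" (len 0), cursors c1@0 c2@0 c3@0 c4@0, authorship 
After op 9 (insert('q')): buffer="qqqq" (len 4), cursors c1@4 c2@4 c3@4 c4@4, authorship 1234
Authorship (.=original, N=cursor N): 1 2 3 4
Index 3: author = 4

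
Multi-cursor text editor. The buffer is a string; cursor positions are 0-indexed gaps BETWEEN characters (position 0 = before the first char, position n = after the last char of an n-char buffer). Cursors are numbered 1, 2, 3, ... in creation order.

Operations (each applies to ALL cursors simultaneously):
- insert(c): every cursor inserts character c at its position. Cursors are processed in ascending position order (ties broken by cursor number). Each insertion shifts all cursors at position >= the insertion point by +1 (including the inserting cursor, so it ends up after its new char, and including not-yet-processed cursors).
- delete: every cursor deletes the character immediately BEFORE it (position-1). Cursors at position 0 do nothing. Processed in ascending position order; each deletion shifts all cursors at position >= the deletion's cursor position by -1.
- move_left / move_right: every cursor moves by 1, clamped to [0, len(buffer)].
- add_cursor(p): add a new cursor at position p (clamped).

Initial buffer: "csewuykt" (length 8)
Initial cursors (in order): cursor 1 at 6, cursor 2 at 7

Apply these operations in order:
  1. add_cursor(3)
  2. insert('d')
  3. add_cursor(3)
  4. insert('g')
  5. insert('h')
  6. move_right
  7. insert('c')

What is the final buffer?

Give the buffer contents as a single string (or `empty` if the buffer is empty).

Answer: cseghdcghwcuydghkcdghtc

Derivation:
After op 1 (add_cursor(3)): buffer="csewuykt" (len 8), cursors c3@3 c1@6 c2@7, authorship ........
After op 2 (insert('d')): buffer="csedwuydkdt" (len 11), cursors c3@4 c1@8 c2@10, authorship ...3...1.2.
After op 3 (add_cursor(3)): buffer="csedwuydkdt" (len 11), cursors c4@3 c3@4 c1@8 c2@10, authorship ...3...1.2.
After op 4 (insert('g')): buffer="csegdgwuydgkdgt" (len 15), cursors c4@4 c3@6 c1@11 c2@14, authorship ...433...11.22.
After op 5 (insert('h')): buffer="cseghdghwuydghkdght" (len 19), cursors c4@5 c3@8 c1@14 c2@18, authorship ...44333...111.222.
After op 6 (move_right): buffer="cseghdghwuydghkdght" (len 19), cursors c4@6 c3@9 c1@15 c2@19, authorship ...44333...111.222.
After op 7 (insert('c')): buffer="cseghdcghwcuydghkcdghtc" (len 23), cursors c4@7 c3@11 c1@18 c2@23, authorship ...443433.3..111.1222.2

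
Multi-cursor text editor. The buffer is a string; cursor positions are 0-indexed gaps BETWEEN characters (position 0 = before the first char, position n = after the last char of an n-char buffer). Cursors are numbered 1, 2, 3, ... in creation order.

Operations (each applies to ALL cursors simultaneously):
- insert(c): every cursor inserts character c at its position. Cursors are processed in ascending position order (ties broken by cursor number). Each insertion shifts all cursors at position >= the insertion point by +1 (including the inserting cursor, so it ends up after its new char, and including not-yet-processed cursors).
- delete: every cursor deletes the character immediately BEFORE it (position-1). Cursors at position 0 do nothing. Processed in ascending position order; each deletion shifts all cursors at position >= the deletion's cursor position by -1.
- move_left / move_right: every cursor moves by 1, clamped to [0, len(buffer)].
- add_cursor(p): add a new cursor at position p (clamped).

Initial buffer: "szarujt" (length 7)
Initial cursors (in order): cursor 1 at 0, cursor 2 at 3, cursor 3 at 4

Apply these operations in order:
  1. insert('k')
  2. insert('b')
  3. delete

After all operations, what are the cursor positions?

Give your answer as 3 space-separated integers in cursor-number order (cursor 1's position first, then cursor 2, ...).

Answer: 1 5 7

Derivation:
After op 1 (insert('k')): buffer="kszakrkujt" (len 10), cursors c1@1 c2@5 c3@7, authorship 1...2.3...
After op 2 (insert('b')): buffer="kbszakbrkbujt" (len 13), cursors c1@2 c2@7 c3@10, authorship 11...22.33...
After op 3 (delete): buffer="kszakrkujt" (len 10), cursors c1@1 c2@5 c3@7, authorship 1...2.3...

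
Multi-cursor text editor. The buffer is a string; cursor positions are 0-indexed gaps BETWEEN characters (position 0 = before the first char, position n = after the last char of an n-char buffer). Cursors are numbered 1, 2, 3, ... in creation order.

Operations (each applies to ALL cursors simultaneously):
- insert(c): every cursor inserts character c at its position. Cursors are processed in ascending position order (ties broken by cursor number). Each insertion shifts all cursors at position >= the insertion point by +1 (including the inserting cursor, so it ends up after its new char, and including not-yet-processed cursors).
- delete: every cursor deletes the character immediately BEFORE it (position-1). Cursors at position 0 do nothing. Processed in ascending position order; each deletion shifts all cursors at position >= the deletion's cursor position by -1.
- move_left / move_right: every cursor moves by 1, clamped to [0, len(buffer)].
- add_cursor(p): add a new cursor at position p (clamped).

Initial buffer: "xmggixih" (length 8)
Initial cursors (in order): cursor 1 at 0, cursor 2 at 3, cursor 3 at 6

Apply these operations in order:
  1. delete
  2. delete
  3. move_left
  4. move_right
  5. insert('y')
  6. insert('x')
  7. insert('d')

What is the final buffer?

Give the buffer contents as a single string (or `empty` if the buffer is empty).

Answer: xyyxxddgyxdih

Derivation:
After op 1 (delete): buffer="xmgiih" (len 6), cursors c1@0 c2@2 c3@4, authorship ......
After op 2 (delete): buffer="xgih" (len 4), cursors c1@0 c2@1 c3@2, authorship ....
After op 3 (move_left): buffer="xgih" (len 4), cursors c1@0 c2@0 c3@1, authorship ....
After op 4 (move_right): buffer="xgih" (len 4), cursors c1@1 c2@1 c3@2, authorship ....
After op 5 (insert('y')): buffer="xyygyih" (len 7), cursors c1@3 c2@3 c3@5, authorship .12.3..
After op 6 (insert('x')): buffer="xyyxxgyxih" (len 10), cursors c1@5 c2@5 c3@8, authorship .1212.33..
After op 7 (insert('d')): buffer="xyyxxddgyxdih" (len 13), cursors c1@7 c2@7 c3@11, authorship .121212.333..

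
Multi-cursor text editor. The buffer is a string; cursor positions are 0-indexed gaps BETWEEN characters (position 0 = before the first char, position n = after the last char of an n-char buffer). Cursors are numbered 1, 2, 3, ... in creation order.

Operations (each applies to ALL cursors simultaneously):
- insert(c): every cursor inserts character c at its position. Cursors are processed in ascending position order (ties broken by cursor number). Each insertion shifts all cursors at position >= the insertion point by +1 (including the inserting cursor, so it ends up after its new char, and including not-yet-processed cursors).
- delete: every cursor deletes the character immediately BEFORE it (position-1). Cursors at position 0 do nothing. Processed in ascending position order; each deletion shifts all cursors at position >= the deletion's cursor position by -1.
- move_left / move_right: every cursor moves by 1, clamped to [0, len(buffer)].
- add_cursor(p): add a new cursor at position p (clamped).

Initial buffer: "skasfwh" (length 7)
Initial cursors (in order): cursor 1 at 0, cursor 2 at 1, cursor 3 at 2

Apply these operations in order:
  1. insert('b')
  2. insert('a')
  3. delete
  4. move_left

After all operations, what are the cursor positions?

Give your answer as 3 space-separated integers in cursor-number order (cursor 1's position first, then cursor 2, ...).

Answer: 0 2 4

Derivation:
After op 1 (insert('b')): buffer="bsbkbasfwh" (len 10), cursors c1@1 c2@3 c3@5, authorship 1.2.3.....
After op 2 (insert('a')): buffer="basbakbaasfwh" (len 13), cursors c1@2 c2@5 c3@8, authorship 11.22.33.....
After op 3 (delete): buffer="bsbkbasfwh" (len 10), cursors c1@1 c2@3 c3@5, authorship 1.2.3.....
After op 4 (move_left): buffer="bsbkbasfwh" (len 10), cursors c1@0 c2@2 c3@4, authorship 1.2.3.....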